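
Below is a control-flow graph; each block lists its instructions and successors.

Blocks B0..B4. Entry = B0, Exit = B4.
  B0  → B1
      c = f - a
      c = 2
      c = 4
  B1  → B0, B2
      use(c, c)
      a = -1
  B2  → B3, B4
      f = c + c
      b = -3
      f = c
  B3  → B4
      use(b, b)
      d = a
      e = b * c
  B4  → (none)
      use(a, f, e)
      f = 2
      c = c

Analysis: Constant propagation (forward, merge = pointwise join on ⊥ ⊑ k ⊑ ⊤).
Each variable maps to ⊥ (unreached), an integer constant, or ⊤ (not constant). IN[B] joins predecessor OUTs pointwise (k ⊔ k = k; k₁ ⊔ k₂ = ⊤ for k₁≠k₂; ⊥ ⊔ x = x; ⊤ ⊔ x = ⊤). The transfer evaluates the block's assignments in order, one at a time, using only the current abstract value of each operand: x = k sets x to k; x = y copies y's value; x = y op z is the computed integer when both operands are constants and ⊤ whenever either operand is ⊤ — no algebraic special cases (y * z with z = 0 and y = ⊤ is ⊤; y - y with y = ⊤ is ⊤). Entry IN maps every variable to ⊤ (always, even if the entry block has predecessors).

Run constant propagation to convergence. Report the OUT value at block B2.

Fixpoint table:
  B0:   IN=(all ⊤)   OUT={c:4; rest ⊤}
  B1:   IN={c:4; rest ⊤}   OUT={a:-1, c:4; rest ⊤}
  B2:   IN={a:-1, c:4; rest ⊤}   OUT={a:-1, b:-3, c:4, f:4; rest ⊤}
  B3:   IN={a:-1, b:-3, c:4, f:4; rest ⊤}   OUT={a:-1, b:-3, c:4, d:-1, e:-12, f:4; rest ⊤}
  B4:   IN={a:-1, b:-3, c:4, f:4; rest ⊤}   OUT={a:-1, b:-3, c:4, f:2; rest ⊤}

Merge at B2: IN[B2] = OUT[B1] = {a: -1, b: ⊤, c: 4, d: ⊤, e: ⊤, f: ⊤}
Applying B2's transfer function to that IN value gives OUT[B2] (row B2 above).

Answer: {a: -1, b: -3, c: 4, d: ⊤, e: ⊤, f: 4}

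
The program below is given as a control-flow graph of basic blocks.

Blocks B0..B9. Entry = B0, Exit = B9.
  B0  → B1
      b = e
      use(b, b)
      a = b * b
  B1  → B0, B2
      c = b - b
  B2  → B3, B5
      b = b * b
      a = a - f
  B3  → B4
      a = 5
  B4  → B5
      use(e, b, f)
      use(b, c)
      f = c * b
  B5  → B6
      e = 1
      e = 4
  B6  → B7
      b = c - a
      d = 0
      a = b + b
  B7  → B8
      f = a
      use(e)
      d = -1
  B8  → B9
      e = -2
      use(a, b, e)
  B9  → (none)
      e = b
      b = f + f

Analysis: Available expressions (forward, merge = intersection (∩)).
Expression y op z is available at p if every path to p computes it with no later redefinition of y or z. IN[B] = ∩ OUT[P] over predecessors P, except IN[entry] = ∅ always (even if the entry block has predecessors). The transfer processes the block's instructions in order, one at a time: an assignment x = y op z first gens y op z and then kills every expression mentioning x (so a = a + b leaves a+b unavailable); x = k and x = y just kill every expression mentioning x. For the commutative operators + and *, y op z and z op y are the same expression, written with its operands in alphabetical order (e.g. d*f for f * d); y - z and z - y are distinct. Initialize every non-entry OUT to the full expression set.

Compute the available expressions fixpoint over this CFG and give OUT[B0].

Converged values:
  B0:  IN={}  OUT={b*b}
  B1:  IN={b*b}  OUT={b*b, b-b}
  B2:  IN={b*b, b-b}  OUT={}
  B3:  IN={}  OUT={}
  B4:  IN={}  OUT={b*c}
  B5:  IN={}  OUT={}
  B6:  IN={}  OUT={b+b}
  B7:  IN={b+b}  OUT={b+b}
  B8:  IN={b+b}  OUT={b+b}
  B9:  IN={b+b}  OUT={f+f}

Merge at B0 (entry node, so the boundary value {} is joined with the incoming edge(s)): IN[B0] = {} ∩ OUT[B1] = {}
Applying B0's transfer function to that IN value gives OUT[B0] (row B0 above).

Answer: {b*b}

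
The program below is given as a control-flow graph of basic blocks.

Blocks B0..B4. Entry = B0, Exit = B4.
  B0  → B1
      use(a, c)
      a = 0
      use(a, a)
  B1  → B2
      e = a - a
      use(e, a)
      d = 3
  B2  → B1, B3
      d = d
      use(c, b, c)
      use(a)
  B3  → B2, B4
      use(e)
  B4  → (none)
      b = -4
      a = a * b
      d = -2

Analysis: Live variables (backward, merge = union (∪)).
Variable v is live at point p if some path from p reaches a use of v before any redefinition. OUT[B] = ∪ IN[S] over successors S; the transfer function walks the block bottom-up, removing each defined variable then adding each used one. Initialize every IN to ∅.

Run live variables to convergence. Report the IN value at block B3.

Answer: {a, b, c, d, e}

Derivation:
Fixpoint table:
  B0:   IN={a, b, c}   OUT={a, b, c}
  B1:   IN={a, b, c}   OUT={a, b, c, d, e}
  B2:   IN={a, b, c, d, e}   OUT={a, b, c, d, e}
  B3:   IN={a, b, c, d, e}   OUT={a, b, c, d, e}
  B4:   IN={a}   OUT={}

Merge at B3: OUT[B3] = IN[B2] ⊔ IN[B4] = {a, b, c, d, e}
Applying B3's transfer function to that OUT value gives IN[B3] (row B3 above).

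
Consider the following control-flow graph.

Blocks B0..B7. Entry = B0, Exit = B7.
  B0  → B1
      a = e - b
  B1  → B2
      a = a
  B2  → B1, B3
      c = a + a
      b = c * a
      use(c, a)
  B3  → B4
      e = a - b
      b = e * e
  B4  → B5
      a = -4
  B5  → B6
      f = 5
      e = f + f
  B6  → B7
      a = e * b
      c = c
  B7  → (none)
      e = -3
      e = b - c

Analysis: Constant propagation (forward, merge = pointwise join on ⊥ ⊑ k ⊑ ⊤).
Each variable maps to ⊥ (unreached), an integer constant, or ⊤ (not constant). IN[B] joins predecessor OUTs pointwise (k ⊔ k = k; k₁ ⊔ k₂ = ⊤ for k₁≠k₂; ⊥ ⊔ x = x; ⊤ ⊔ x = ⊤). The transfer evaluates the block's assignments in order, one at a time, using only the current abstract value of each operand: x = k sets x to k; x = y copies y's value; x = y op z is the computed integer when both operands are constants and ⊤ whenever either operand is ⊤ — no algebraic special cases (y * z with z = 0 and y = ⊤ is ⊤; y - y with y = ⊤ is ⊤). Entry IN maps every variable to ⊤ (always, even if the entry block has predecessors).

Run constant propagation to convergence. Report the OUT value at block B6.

Answer: {a: ⊤, b: ⊤, c: ⊤, d: ⊤, e: 10, f: 5}

Working:
Per-block solution:
  B0: | IN=(all ⊤) | OUT=(all ⊤)
  B1: | IN=(all ⊤) | OUT=(all ⊤)
  B2: | IN=(all ⊤) | OUT=(all ⊤)
  B3: | IN=(all ⊤) | OUT=(all ⊤)
  B4: | IN=(all ⊤) | OUT={a:-4; rest ⊤}
  B5: | IN={a:-4; rest ⊤} | OUT={a:-4, e:10, f:5; rest ⊤}
  B6: | IN={a:-4, e:10, f:5; rest ⊤} | OUT={e:10, f:5; rest ⊤}
  B7: | IN={e:10, f:5; rest ⊤} | OUT={f:5; rest ⊤}

Merge at B6: IN[B6] = OUT[B5] = {a: -4, b: ⊤, c: ⊤, d: ⊤, e: 10, f: 5}
Applying B6's transfer function to that IN value gives OUT[B6] (row B6 above).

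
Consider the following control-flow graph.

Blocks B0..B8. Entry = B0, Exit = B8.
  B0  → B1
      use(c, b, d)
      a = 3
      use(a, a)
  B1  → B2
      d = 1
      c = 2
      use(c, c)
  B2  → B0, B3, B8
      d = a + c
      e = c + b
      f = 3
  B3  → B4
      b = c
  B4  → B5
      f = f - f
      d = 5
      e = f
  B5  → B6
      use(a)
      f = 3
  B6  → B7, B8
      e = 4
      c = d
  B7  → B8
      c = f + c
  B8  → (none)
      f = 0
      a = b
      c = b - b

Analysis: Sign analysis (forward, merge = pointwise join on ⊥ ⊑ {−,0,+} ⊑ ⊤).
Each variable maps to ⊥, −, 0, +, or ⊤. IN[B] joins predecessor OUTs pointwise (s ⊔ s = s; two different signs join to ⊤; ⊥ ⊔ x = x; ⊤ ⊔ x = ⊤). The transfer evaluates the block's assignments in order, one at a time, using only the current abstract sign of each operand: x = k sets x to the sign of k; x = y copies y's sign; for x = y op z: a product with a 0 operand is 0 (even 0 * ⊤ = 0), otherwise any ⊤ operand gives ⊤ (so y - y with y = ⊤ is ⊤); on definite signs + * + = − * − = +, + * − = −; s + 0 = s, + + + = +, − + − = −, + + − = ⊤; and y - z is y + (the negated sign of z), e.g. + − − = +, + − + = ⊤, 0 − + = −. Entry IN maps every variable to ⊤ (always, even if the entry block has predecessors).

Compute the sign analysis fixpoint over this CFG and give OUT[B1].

Answer: {a: +, b: ⊤, c: +, d: +, e: ⊤, f: ⊤}

Working:
Converged values:
  B0: | IN=(all ⊤) | OUT={a:+; rest ⊤}
  B1: | IN={a:+; rest ⊤} | OUT={a:+, c:+, d:+; rest ⊤}
  B2: | IN={a:+, c:+, d:+; rest ⊤} | OUT={a:+, c:+, d:+, f:+; rest ⊤}
  B3: | IN={a:+, c:+, d:+, f:+; rest ⊤} | OUT={a:+, b:+, c:+, d:+, f:+; rest ⊤}
  B4: | IN={a:+, b:+, c:+, d:+, f:+; rest ⊤} | OUT={a:+, b:+, c:+, d:+; rest ⊤}
  B5: | IN={a:+, b:+, c:+, d:+; rest ⊤} | OUT={a:+, b:+, c:+, d:+, f:+; rest ⊤}
  B6: | IN={a:+, b:+, c:+, d:+, f:+; rest ⊤} | OUT={a:+, b:+, c:+, d:+, e:+, f:+; rest ⊤}
  B7: | IN={a:+, b:+, c:+, d:+, e:+, f:+; rest ⊤} | OUT={a:+, b:+, c:+, d:+, e:+, f:+; rest ⊤}
  B8: | IN={a:+, c:+, d:+, f:+; rest ⊤} | OUT={d:+, f:0; rest ⊤}

Merge at B1: IN[B1] = OUT[B0] = {a: +, b: ⊤, c: ⊤, d: ⊤, e: ⊤, f: ⊤}
Applying B1's transfer function to that IN value gives OUT[B1] (row B1 above).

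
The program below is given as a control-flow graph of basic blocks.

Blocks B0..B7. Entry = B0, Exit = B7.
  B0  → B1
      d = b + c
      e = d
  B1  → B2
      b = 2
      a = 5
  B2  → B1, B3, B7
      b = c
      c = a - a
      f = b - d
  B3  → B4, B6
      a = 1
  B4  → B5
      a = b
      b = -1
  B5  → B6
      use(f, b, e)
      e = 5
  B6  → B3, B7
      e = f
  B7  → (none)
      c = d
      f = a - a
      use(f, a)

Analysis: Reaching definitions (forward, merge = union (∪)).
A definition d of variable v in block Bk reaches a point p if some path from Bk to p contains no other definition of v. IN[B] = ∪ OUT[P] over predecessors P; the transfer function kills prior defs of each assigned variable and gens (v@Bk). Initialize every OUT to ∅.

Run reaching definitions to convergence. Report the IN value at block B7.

Converged values:
  B0: | IN={} | OUT={d@B0, e@B0}
  B1: | IN={a@B1, b@B2, c@B2, d@B0, e@B0, f@B2} | OUT={a@B1, b@B1, c@B2, d@B0, e@B0, f@B2}
  B2: | IN={a@B1, b@B1, c@B2, d@B0, e@B0, f@B2} | OUT={a@B1, b@B2, c@B2, d@B0, e@B0, f@B2}
  B3: | IN={a@B1, a@B3, a@B4, b@B2, b@B4, c@B2, d@B0, e@B0, e@B6, f@B2} | OUT={a@B3, b@B2, b@B4, c@B2, d@B0, e@B0, e@B6, f@B2}
  B4: | IN={a@B3, b@B2, b@B4, c@B2, d@B0, e@B0, e@B6, f@B2} | OUT={a@B4, b@B4, c@B2, d@B0, e@B0, e@B6, f@B2}
  B5: | IN={a@B4, b@B4, c@B2, d@B0, e@B0, e@B6, f@B2} | OUT={a@B4, b@B4, c@B2, d@B0, e@B5, f@B2}
  B6: | IN={a@B3, a@B4, b@B2, b@B4, c@B2, d@B0, e@B0, e@B5, e@B6, f@B2} | OUT={a@B3, a@B4, b@B2, b@B4, c@B2, d@B0, e@B6, f@B2}
  B7: | IN={a@B1, a@B3, a@B4, b@B2, b@B4, c@B2, d@B0, e@B0, e@B6, f@B2} | OUT={a@B1, a@B3, a@B4, b@B2, b@B4, c@B7, d@B0, e@B0, e@B6, f@B7}

Merge at B7: IN[B7] = OUT[B2] ⊔ OUT[B6] = {a@B1, a@B3, a@B4, b@B2, b@B4, c@B2, d@B0, e@B0, e@B6, f@B2}

Answer: {a@B1, a@B3, a@B4, b@B2, b@B4, c@B2, d@B0, e@B0, e@B6, f@B2}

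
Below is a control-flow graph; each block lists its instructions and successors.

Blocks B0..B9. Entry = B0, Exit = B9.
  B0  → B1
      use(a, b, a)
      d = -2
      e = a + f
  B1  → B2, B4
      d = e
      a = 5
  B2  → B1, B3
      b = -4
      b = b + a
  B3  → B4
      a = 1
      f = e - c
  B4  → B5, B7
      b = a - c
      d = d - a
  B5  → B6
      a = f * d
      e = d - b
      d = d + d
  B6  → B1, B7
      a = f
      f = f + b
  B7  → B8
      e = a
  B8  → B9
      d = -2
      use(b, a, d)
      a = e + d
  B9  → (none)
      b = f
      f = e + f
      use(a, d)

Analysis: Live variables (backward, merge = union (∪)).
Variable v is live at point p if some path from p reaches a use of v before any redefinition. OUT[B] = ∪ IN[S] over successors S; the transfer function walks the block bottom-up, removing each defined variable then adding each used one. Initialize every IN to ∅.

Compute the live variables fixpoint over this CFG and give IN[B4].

Converged values:
  B0:  IN={a, b, c, f}  OUT={c, e, f}
  B1:  IN={c, e, f}  OUT={a, c, d, e, f}
  B2:  IN={a, c, d, e, f}  OUT={c, d, e, f}
  B3:  IN={c, d, e}  OUT={a, c, d, f}
  B4:  IN={a, c, d, f}  OUT={a, b, c, d, f}
  B5:  IN={b, c, d, f}  OUT={b, c, e, f}
  B6:  IN={b, c, e, f}  OUT={a, b, c, e, f}
  B7:  IN={a, b, f}  OUT={a, b, e, f}
  B8:  IN={a, b, e, f}  OUT={a, d, e, f}
  B9:  IN={a, d, e, f}  OUT={}

Merge at B4: OUT[B4] = IN[B5] ⊔ IN[B7] = {a, b, c, d, f}
Applying B4's transfer function to that OUT value gives IN[B4] (row B4 above).

Answer: {a, c, d, f}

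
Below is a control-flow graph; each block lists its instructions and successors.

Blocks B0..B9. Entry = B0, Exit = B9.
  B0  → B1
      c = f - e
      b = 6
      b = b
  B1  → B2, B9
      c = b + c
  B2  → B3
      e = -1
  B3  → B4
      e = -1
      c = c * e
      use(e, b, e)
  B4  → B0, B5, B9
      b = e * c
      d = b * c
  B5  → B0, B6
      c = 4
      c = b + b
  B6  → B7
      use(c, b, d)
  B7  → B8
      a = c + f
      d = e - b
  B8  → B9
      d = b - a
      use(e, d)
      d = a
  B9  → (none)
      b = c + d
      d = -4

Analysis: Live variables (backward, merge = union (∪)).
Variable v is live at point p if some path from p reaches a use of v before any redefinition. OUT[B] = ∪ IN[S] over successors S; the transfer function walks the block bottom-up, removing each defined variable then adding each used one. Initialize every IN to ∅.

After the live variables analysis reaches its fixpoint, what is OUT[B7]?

Fixpoint table:
  B0: | IN={d, e, f} | OUT={b, c, d, f}
  B1: | IN={b, c, d, f} | OUT={b, c, d, f}
  B2: | IN={b, c, f} | OUT={b, c, f}
  B3: | IN={b, c, f} | OUT={c, e, f}
  B4: | IN={c, e, f} | OUT={b, c, d, e, f}
  B5: | IN={b, d, e, f} | OUT={b, c, d, e, f}
  B6: | IN={b, c, d, e, f} | OUT={b, c, e, f}
  B7: | IN={b, c, e, f} | OUT={a, b, c, e}
  B8: | IN={a, b, c, e} | OUT={c, d}
  B9: | IN={c, d} | OUT={}

Merge at B7: OUT[B7] = IN[B8] = {a, b, c, e}

Answer: {a, b, c, e}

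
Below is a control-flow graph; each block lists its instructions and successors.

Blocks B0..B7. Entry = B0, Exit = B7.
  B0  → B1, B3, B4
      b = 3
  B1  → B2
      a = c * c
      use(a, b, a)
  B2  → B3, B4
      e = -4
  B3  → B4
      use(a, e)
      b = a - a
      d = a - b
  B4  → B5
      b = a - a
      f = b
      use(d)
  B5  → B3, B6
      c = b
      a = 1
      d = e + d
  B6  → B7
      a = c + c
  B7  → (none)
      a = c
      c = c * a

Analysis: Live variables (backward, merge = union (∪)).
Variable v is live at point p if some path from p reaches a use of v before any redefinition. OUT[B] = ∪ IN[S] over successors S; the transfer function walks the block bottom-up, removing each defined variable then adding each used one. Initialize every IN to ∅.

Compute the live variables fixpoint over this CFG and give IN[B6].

Answer: {c}

Working:
Per-block solution:
  B0:   IN={a, c, d, e}   OUT={a, b, c, d, e}
  B1:   IN={b, c, d}   OUT={a, d}
  B2:   IN={a, d}   OUT={a, d, e}
  B3:   IN={a, e}   OUT={a, d, e}
  B4:   IN={a, d, e}   OUT={b, d, e}
  B5:   IN={b, d, e}   OUT={a, c, e}
  B6:   IN={c}   OUT={c}
  B7:   IN={c}   OUT={}

Merge at B6: OUT[B6] = IN[B7] = {c}
Applying B6's transfer function to that OUT value gives IN[B6] (row B6 above).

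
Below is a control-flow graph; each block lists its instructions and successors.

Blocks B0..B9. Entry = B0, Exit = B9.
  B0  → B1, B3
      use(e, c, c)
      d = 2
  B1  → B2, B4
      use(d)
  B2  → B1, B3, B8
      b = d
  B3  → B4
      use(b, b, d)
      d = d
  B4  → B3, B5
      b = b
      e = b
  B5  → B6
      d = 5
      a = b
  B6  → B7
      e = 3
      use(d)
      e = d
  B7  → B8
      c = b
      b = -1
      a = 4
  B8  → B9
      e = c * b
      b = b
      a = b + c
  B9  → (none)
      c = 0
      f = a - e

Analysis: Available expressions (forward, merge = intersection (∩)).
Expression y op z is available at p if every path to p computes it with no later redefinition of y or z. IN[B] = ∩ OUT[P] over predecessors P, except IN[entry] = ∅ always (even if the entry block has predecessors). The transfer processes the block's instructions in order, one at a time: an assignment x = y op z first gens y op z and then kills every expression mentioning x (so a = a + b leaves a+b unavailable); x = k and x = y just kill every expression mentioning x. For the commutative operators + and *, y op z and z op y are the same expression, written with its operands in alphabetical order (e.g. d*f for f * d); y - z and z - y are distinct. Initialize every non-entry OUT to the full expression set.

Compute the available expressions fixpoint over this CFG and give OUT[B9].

Converged values:
  B0: | IN={} | OUT={}
  B1: | IN={} | OUT={}
  B2: | IN={} | OUT={}
  B3: | IN={} | OUT={}
  B4: | IN={} | OUT={}
  B5: | IN={} | OUT={}
  B6: | IN={} | OUT={}
  B7: | IN={} | OUT={}
  B8: | IN={} | OUT={b+c}
  B9: | IN={b+c} | OUT={a-e}

Merge at B9: IN[B9] = OUT[B8] = {b+c}
Applying B9's transfer function to that IN value gives OUT[B9] (row B9 above).

Answer: {a-e}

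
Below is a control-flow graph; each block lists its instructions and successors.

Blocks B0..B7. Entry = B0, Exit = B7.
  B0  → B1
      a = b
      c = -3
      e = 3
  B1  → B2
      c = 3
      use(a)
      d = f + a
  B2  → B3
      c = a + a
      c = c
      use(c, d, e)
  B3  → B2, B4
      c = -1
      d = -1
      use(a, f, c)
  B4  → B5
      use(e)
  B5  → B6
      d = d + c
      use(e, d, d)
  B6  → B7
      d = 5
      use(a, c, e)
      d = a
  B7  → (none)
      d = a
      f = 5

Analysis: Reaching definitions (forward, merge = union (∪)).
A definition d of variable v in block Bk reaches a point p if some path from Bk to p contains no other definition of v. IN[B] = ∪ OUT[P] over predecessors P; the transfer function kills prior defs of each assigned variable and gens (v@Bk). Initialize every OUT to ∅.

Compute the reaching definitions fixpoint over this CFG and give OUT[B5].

Answer: {a@B0, c@B3, d@B5, e@B0}

Trace:
Fixpoint table:
  B0:   IN={}   OUT={a@B0, c@B0, e@B0}
  B1:   IN={a@B0, c@B0, e@B0}   OUT={a@B0, c@B1, d@B1, e@B0}
  B2:   IN={a@B0, c@B1, c@B3, d@B1, d@B3, e@B0}   OUT={a@B0, c@B2, d@B1, d@B3, e@B0}
  B3:   IN={a@B0, c@B2, d@B1, d@B3, e@B0}   OUT={a@B0, c@B3, d@B3, e@B0}
  B4:   IN={a@B0, c@B3, d@B3, e@B0}   OUT={a@B0, c@B3, d@B3, e@B0}
  B5:   IN={a@B0, c@B3, d@B3, e@B0}   OUT={a@B0, c@B3, d@B5, e@B0}
  B6:   IN={a@B0, c@B3, d@B5, e@B0}   OUT={a@B0, c@B3, d@B6, e@B0}
  B7:   IN={a@B0, c@B3, d@B6, e@B0}   OUT={a@B0, c@B3, d@B7, e@B0, f@B7}

Merge at B5: IN[B5] = OUT[B4] = {a@B0, c@B3, d@B3, e@B0}
Applying B5's transfer function to that IN value gives OUT[B5] (row B5 above).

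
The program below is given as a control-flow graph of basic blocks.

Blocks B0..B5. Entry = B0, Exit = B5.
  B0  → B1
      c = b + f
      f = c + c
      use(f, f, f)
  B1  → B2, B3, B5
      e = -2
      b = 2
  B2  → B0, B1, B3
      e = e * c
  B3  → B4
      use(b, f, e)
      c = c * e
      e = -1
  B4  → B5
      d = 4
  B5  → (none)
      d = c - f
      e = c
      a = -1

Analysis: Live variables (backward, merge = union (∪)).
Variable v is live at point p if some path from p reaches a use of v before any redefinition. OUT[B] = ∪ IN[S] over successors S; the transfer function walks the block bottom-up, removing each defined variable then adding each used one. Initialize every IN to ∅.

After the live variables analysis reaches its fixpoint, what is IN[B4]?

Fixpoint table:
  B0: | IN={b, f} | OUT={c, f}
  B1: | IN={c, f} | OUT={b, c, e, f}
  B2: | IN={b, c, e, f} | OUT={b, c, e, f}
  B3: | IN={b, c, e, f} | OUT={c, f}
  B4: | IN={c, f} | OUT={c, f}
  B5: | IN={c, f} | OUT={}

Merge at B4: OUT[B4] = IN[B5] = {c, f}
Applying B4's transfer function to that OUT value gives IN[B4] (row B4 above).

Answer: {c, f}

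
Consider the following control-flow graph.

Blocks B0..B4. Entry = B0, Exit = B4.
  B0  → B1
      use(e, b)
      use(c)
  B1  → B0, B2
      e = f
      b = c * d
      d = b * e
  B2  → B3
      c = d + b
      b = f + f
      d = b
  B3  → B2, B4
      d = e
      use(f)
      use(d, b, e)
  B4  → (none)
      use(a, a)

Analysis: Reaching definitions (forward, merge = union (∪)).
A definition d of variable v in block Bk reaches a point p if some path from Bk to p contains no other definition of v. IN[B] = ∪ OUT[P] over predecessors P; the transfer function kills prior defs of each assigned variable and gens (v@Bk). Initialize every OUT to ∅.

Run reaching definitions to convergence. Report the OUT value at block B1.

Per-block solution:
  B0:   IN={b@B1, d@B1, e@B1}   OUT={b@B1, d@B1, e@B1}
  B1:   IN={b@B1, d@B1, e@B1}   OUT={b@B1, d@B1, e@B1}
  B2:   IN={b@B1, b@B2, c@B2, d@B1, d@B3, e@B1}   OUT={b@B2, c@B2, d@B2, e@B1}
  B3:   IN={b@B2, c@B2, d@B2, e@B1}   OUT={b@B2, c@B2, d@B3, e@B1}
  B4:   IN={b@B2, c@B2, d@B3, e@B1}   OUT={b@B2, c@B2, d@B3, e@B1}

Merge at B1: IN[B1] = OUT[B0] = {b@B1, d@B1, e@B1}
Applying B1's transfer function to that IN value gives OUT[B1] (row B1 above).

Answer: {b@B1, d@B1, e@B1}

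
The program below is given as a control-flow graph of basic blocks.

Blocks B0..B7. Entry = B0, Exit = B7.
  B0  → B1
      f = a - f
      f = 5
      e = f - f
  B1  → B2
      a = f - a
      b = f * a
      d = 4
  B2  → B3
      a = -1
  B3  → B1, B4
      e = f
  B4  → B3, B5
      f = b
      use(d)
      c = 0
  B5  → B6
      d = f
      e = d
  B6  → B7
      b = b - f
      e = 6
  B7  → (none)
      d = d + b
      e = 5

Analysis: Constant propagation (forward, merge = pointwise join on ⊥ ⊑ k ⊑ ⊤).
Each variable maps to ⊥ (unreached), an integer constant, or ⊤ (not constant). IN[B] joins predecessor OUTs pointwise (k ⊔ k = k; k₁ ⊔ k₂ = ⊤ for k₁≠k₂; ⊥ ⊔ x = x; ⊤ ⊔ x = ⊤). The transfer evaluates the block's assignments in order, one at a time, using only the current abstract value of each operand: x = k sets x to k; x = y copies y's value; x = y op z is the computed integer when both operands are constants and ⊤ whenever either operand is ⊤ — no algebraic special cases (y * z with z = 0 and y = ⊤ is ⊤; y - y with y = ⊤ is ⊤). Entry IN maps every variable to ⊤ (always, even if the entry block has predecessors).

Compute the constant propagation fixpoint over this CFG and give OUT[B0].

Answer: {a: ⊤, b: ⊤, c: ⊤, d: ⊤, e: 0, f: 5}

Working:
Converged values:
  B0:   IN=(all ⊤)   OUT={e:0, f:5; rest ⊤}
  B1:   IN=(all ⊤)   OUT={d:4; rest ⊤}
  B2:   IN={d:4; rest ⊤}   OUT={a:-1, d:4; rest ⊤}
  B3:   IN={a:-1, d:4; rest ⊤}   OUT={a:-1, d:4; rest ⊤}
  B4:   IN={a:-1, d:4; rest ⊤}   OUT={a:-1, c:0, d:4; rest ⊤}
  B5:   IN={a:-1, c:0, d:4; rest ⊤}   OUT={a:-1, c:0; rest ⊤}
  B6:   IN={a:-1, c:0; rest ⊤}   OUT={a:-1, c:0, e:6; rest ⊤}
  B7:   IN={a:-1, c:0, e:6; rest ⊤}   OUT={a:-1, c:0, e:5; rest ⊤}

B0 is the boundary node: IN[B0] = {a: ⊤, b: ⊤, c: ⊤, d: ⊤, e: ⊤, f: ⊤}
Applying B0's transfer function to that IN value gives OUT[B0] (row B0 above).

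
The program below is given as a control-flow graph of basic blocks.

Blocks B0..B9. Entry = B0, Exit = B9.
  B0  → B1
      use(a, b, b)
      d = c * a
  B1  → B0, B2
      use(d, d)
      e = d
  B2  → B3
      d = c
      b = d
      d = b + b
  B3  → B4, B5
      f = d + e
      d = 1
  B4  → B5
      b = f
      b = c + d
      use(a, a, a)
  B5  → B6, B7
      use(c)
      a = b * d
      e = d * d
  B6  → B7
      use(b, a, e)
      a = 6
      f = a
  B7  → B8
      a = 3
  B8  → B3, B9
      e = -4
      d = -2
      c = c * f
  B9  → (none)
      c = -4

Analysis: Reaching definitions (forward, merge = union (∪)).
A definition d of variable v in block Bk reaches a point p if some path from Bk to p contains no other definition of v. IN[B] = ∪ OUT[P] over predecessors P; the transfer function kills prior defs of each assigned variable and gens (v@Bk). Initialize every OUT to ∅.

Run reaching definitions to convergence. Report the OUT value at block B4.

Answer: {a@B7, b@B4, c@B8, d@B3, e@B1, e@B8, f@B3}

Derivation:
Fixpoint table:
  B0: | IN={d@B0, e@B1} | OUT={d@B0, e@B1}
  B1: | IN={d@B0, e@B1} | OUT={d@B0, e@B1}
  B2: | IN={d@B0, e@B1} | OUT={b@B2, d@B2, e@B1}
  B3: | IN={a@B7, b@B2, b@B4, c@B8, d@B2, d@B8, e@B1, e@B8, f@B3, f@B6} | OUT={a@B7, b@B2, b@B4, c@B8, d@B3, e@B1, e@B8, f@B3}
  B4: | IN={a@B7, b@B2, b@B4, c@B8, d@B3, e@B1, e@B8, f@B3} | OUT={a@B7, b@B4, c@B8, d@B3, e@B1, e@B8, f@B3}
  B5: | IN={a@B7, b@B2, b@B4, c@B8, d@B3, e@B1, e@B8, f@B3} | OUT={a@B5, b@B2, b@B4, c@B8, d@B3, e@B5, f@B3}
  B6: | IN={a@B5, b@B2, b@B4, c@B8, d@B3, e@B5, f@B3} | OUT={a@B6, b@B2, b@B4, c@B8, d@B3, e@B5, f@B6}
  B7: | IN={a@B5, a@B6, b@B2, b@B4, c@B8, d@B3, e@B5, f@B3, f@B6} | OUT={a@B7, b@B2, b@B4, c@B8, d@B3, e@B5, f@B3, f@B6}
  B8: | IN={a@B7, b@B2, b@B4, c@B8, d@B3, e@B5, f@B3, f@B6} | OUT={a@B7, b@B2, b@B4, c@B8, d@B8, e@B8, f@B3, f@B6}
  B9: | IN={a@B7, b@B2, b@B4, c@B8, d@B8, e@B8, f@B3, f@B6} | OUT={a@B7, b@B2, b@B4, c@B9, d@B8, e@B8, f@B3, f@B6}

Merge at B4: IN[B4] = OUT[B3] = {a@B7, b@B2, b@B4, c@B8, d@B3, e@B1, e@B8, f@B3}
Applying B4's transfer function to that IN value gives OUT[B4] (row B4 above).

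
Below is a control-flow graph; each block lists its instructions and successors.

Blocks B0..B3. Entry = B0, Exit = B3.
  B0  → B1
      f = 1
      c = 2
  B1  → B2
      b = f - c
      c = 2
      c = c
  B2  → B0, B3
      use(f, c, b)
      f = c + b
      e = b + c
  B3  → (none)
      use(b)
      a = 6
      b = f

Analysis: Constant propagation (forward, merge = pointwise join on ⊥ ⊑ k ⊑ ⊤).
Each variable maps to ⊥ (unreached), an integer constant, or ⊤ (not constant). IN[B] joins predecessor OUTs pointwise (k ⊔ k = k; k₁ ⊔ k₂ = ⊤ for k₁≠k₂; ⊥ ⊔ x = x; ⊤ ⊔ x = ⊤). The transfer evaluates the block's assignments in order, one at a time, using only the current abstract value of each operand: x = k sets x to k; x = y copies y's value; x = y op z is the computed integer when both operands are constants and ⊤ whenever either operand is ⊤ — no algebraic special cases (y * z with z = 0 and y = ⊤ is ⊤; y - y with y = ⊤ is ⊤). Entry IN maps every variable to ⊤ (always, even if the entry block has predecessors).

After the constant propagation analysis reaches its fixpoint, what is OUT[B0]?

Fixpoint table:
  B0:  IN=(all ⊤)  OUT={c:2, f:1; rest ⊤}
  B1:  IN={c:2, f:1; rest ⊤}  OUT={b:-1, c:2, f:1; rest ⊤}
  B2:  IN={b:-1, c:2, f:1; rest ⊤}  OUT={b:-1, c:2, e:1, f:1; rest ⊤}
  B3:  IN={b:-1, c:2, e:1, f:1; rest ⊤}  OUT={a:6, b:1, c:2, e:1, f:1; rest ⊤}

Merge at B0 (entry node, so the boundary value (all ⊤) is joined with the incoming edge(s)): IN[B0] = (all ⊤) ⊔ OUT[B2] = {a: ⊤, b: ⊤, c: ⊤, d: ⊤, e: ⊤, f: ⊤}
Applying B0's transfer function to that IN value gives OUT[B0] (row B0 above).

Answer: {a: ⊤, b: ⊤, c: 2, d: ⊤, e: ⊤, f: 1}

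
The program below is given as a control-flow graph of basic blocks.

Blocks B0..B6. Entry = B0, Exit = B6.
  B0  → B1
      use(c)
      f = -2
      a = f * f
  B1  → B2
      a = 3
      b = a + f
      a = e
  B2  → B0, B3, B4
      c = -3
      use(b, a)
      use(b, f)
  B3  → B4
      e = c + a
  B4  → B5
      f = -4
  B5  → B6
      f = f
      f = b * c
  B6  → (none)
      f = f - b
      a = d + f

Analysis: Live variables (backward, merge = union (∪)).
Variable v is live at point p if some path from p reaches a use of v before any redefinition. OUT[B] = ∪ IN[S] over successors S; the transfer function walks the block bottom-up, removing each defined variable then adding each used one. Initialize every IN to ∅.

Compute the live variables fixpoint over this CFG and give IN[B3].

Answer: {a, b, c, d}

Trace:
Converged values:
  B0:   IN={c, d, e}   OUT={d, e, f}
  B1:   IN={d, e, f}   OUT={a, b, d, e, f}
  B2:   IN={a, b, d, e, f}   OUT={a, b, c, d, e}
  B3:   IN={a, b, c, d}   OUT={b, c, d}
  B4:   IN={b, c, d}   OUT={b, c, d, f}
  B5:   IN={b, c, d, f}   OUT={b, d, f}
  B6:   IN={b, d, f}   OUT={}

Merge at B3: OUT[B3] = IN[B4] = {b, c, d}
Applying B3's transfer function to that OUT value gives IN[B3] (row B3 above).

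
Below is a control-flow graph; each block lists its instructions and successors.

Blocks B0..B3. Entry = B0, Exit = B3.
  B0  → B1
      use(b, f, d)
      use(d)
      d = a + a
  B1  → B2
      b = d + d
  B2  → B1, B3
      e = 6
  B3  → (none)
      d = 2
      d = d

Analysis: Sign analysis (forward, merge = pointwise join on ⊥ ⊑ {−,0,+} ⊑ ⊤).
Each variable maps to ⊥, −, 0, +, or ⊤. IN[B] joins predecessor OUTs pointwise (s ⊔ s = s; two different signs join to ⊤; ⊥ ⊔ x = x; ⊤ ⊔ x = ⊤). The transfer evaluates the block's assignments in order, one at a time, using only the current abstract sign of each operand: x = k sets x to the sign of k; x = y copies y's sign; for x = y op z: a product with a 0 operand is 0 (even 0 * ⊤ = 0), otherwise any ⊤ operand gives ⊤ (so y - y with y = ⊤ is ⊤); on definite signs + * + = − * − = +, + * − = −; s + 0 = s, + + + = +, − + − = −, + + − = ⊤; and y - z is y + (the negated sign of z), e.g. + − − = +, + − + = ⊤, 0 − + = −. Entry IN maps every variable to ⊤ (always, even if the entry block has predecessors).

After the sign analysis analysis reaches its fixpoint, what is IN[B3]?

Answer: {a: ⊤, b: ⊤, c: ⊤, d: ⊤, e: +, f: ⊤}

Derivation:
Fixpoint table:
  B0: | IN=(all ⊤) | OUT=(all ⊤)
  B1: | IN=(all ⊤) | OUT=(all ⊤)
  B2: | IN=(all ⊤) | OUT={e:+; rest ⊤}
  B3: | IN={e:+; rest ⊤} | OUT={d:+, e:+; rest ⊤}

Merge at B3: IN[B3] = OUT[B2] = {a: ⊤, b: ⊤, c: ⊤, d: ⊤, e: +, f: ⊤}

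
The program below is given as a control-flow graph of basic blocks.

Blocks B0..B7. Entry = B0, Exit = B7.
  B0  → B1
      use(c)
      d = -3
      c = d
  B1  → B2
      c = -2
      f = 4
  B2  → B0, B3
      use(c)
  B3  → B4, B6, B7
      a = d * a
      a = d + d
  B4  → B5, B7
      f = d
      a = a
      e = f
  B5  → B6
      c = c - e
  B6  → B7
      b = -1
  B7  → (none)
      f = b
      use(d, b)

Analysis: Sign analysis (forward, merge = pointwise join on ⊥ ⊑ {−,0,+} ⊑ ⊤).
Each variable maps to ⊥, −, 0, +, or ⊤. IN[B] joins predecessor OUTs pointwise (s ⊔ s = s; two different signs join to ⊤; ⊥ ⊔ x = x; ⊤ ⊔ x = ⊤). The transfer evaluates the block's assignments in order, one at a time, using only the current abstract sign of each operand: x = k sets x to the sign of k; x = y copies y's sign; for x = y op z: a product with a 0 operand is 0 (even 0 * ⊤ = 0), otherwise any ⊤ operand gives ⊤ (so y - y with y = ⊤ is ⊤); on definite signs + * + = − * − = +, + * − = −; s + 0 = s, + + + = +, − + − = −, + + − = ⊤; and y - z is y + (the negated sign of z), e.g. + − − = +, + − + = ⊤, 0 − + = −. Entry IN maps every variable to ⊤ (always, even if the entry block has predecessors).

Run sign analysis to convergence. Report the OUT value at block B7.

Answer: {a: -, b: ⊤, c: ⊤, d: -, e: ⊤, f: ⊤}

Derivation:
Fixpoint table:
  B0:  IN=(all ⊤)  OUT={c:-, d:-; rest ⊤}
  B1:  IN={c:-, d:-; rest ⊤}  OUT={c:-, d:-, f:+; rest ⊤}
  B2:  IN={c:-, d:-, f:+; rest ⊤}  OUT={c:-, d:-, f:+; rest ⊤}
  B3:  IN={c:-, d:-, f:+; rest ⊤}  OUT={a:-, c:-, d:-, f:+; rest ⊤}
  B4:  IN={a:-, c:-, d:-, f:+; rest ⊤}  OUT={a:-, c:-, d:-, e:-, f:-; rest ⊤}
  B5:  IN={a:-, c:-, d:-, e:-, f:-; rest ⊤}  OUT={a:-, d:-, e:-, f:-; rest ⊤}
  B6:  IN={a:-, d:-; rest ⊤}  OUT={a:-, b:-, d:-; rest ⊤}
  B7:  IN={a:-, d:-; rest ⊤}  OUT={a:-, d:-; rest ⊤}

Merge at B7: IN[B7] = OUT[B3] ⊔ OUT[B4] ⊔ OUT[B6] = {a: -, b: ⊤, c: ⊤, d: -, e: ⊤, f: ⊤}
Applying B7's transfer function to that IN value gives OUT[B7] (row B7 above).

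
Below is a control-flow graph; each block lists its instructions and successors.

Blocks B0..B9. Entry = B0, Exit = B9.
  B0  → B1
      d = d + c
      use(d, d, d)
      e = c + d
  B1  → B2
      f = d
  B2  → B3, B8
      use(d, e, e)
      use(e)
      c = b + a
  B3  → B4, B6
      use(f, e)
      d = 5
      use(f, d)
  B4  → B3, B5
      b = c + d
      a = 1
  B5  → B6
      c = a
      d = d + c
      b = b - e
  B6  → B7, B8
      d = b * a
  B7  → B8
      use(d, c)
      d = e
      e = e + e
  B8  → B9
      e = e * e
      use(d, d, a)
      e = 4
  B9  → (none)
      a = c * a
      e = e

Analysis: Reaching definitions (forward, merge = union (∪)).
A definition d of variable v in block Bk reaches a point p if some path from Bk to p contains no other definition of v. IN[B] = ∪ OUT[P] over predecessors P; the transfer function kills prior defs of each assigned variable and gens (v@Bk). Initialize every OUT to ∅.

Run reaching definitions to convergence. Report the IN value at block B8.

Answer: {a@B4, b@B4, b@B5, c@B2, c@B5, d@B0, d@B6, d@B7, e@B0, e@B7, f@B1}

Derivation:
Converged values:
  B0:  IN={}  OUT={d@B0, e@B0}
  B1:  IN={d@B0, e@B0}  OUT={d@B0, e@B0, f@B1}
  B2:  IN={d@B0, e@B0, f@B1}  OUT={c@B2, d@B0, e@B0, f@B1}
  B3:  IN={a@B4, b@B4, c@B2, d@B0, d@B3, e@B0, f@B1}  OUT={a@B4, b@B4, c@B2, d@B3, e@B0, f@B1}
  B4:  IN={a@B4, b@B4, c@B2, d@B3, e@B0, f@B1}  OUT={a@B4, b@B4, c@B2, d@B3, e@B0, f@B1}
  B5:  IN={a@B4, b@B4, c@B2, d@B3, e@B0, f@B1}  OUT={a@B4, b@B5, c@B5, d@B5, e@B0, f@B1}
  B6:  IN={a@B4, b@B4, b@B5, c@B2, c@B5, d@B3, d@B5, e@B0, f@B1}  OUT={a@B4, b@B4, b@B5, c@B2, c@B5, d@B6, e@B0, f@B1}
  B7:  IN={a@B4, b@B4, b@B5, c@B2, c@B5, d@B6, e@B0, f@B1}  OUT={a@B4, b@B4, b@B5, c@B2, c@B5, d@B7, e@B7, f@B1}
  B8:  IN={a@B4, b@B4, b@B5, c@B2, c@B5, d@B0, d@B6, d@B7, e@B0, e@B7, f@B1}  OUT={a@B4, b@B4, b@B5, c@B2, c@B5, d@B0, d@B6, d@B7, e@B8, f@B1}
  B9:  IN={a@B4, b@B4, b@B5, c@B2, c@B5, d@B0, d@B6, d@B7, e@B8, f@B1}  OUT={a@B9, b@B4, b@B5, c@B2, c@B5, d@B0, d@B6, d@B7, e@B9, f@B1}

Merge at B8: IN[B8] = OUT[B2] ⊔ OUT[B6] ⊔ OUT[B7] = {a@B4, b@B4, b@B5, c@B2, c@B5, d@B0, d@B6, d@B7, e@B0, e@B7, f@B1}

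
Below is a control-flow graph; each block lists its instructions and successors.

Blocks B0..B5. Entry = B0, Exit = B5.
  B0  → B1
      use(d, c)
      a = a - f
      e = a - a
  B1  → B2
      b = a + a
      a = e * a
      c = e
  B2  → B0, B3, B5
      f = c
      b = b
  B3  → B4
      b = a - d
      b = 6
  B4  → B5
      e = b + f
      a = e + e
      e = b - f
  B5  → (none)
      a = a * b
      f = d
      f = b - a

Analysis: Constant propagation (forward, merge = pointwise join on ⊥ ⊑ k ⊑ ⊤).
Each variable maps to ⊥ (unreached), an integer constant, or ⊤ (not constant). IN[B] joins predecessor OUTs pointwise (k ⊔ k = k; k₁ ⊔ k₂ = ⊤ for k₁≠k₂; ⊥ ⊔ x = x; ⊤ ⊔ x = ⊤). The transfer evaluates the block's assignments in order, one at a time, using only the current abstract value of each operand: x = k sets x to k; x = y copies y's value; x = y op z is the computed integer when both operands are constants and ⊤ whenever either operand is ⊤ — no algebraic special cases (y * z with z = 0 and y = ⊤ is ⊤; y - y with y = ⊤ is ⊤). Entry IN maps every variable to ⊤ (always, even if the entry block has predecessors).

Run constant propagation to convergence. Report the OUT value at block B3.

Answer: {a: ⊤, b: 6, c: ⊤, d: ⊤, e: ⊤, f: ⊤}

Trace:
Fixpoint table:
  B0:  IN=(all ⊤)  OUT=(all ⊤)
  B1:  IN=(all ⊤)  OUT=(all ⊤)
  B2:  IN=(all ⊤)  OUT=(all ⊤)
  B3:  IN=(all ⊤)  OUT={b:6; rest ⊤}
  B4:  IN={b:6; rest ⊤}  OUT={b:6; rest ⊤}
  B5:  IN=(all ⊤)  OUT=(all ⊤)

Merge at B3: IN[B3] = OUT[B2] = {a: ⊤, b: ⊤, c: ⊤, d: ⊤, e: ⊤, f: ⊤}
Applying B3's transfer function to that IN value gives OUT[B3] (row B3 above).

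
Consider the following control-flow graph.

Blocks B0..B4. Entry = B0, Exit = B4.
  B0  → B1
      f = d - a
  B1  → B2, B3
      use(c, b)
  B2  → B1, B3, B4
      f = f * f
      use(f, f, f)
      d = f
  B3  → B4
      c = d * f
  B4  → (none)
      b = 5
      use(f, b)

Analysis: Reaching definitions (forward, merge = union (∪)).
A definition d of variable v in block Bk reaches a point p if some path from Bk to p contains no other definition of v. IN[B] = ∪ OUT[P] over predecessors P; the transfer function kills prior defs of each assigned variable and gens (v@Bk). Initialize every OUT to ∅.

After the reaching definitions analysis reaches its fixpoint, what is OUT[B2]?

Converged values:
  B0:   IN={}   OUT={f@B0}
  B1:   IN={d@B2, f@B0, f@B2}   OUT={d@B2, f@B0, f@B2}
  B2:   IN={d@B2, f@B0, f@B2}   OUT={d@B2, f@B2}
  B3:   IN={d@B2, f@B0, f@B2}   OUT={c@B3, d@B2, f@B0, f@B2}
  B4:   IN={c@B3, d@B2, f@B0, f@B2}   OUT={b@B4, c@B3, d@B2, f@B0, f@B2}

Merge at B2: IN[B2] = OUT[B1] = {d@B2, f@B0, f@B2}
Applying B2's transfer function to that IN value gives OUT[B2] (row B2 above).

Answer: {d@B2, f@B2}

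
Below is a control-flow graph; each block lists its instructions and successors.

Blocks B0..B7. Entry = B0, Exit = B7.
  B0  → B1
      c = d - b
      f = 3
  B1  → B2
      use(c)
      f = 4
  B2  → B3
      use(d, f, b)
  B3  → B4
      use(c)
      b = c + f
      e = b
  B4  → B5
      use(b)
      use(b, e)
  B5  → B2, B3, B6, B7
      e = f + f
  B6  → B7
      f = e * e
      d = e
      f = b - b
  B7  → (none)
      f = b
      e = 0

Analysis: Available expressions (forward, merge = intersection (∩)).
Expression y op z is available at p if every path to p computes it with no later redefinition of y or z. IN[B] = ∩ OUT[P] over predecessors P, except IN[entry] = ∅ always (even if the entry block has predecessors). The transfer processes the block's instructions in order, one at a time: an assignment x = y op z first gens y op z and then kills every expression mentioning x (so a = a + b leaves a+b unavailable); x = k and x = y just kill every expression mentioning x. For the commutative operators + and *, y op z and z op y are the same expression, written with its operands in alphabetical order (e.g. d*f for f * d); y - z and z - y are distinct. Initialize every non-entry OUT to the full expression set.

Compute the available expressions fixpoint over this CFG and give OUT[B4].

Fixpoint table:
  B0:   IN={}   OUT={d-b}
  B1:   IN={d-b}   OUT={d-b}
  B2:   IN={}   OUT={}
  B3:   IN={}   OUT={c+f}
  B4:   IN={c+f}   OUT={c+f}
  B5:   IN={c+f}   OUT={c+f, f+f}
  B6:   IN={c+f, f+f}   OUT={b-b, e*e}
  B7:   IN={}   OUT={}

Merge at B4: IN[B4] = OUT[B3] = {c+f}
Applying B4's transfer function to that IN value gives OUT[B4] (row B4 above).

Answer: {c+f}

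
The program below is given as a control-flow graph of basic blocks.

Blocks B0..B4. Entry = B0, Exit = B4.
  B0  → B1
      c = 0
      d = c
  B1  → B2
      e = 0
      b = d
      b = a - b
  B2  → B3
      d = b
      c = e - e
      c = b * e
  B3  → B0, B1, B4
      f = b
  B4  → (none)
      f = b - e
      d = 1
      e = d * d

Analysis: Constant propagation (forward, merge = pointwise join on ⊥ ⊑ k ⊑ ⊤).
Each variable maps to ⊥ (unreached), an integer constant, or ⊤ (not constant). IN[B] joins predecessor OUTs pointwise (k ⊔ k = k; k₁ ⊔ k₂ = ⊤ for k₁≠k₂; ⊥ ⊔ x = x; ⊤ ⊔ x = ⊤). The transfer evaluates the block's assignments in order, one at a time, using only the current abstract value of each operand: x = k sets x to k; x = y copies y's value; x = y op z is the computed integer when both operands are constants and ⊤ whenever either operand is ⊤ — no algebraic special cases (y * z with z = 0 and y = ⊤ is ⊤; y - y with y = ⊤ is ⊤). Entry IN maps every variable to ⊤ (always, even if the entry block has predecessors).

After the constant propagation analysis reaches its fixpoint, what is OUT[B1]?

Answer: {a: ⊤, b: ⊤, c: ⊤, d: ⊤, e: 0, f: ⊤}

Trace:
Converged values:
  B0: | IN=(all ⊤) | OUT={c:0, d:0; rest ⊤}
  B1: | IN=(all ⊤) | OUT={e:0; rest ⊤}
  B2: | IN={e:0; rest ⊤} | OUT={e:0; rest ⊤}
  B3: | IN={e:0; rest ⊤} | OUT={e:0; rest ⊤}
  B4: | IN={e:0; rest ⊤} | OUT={d:1, e:1; rest ⊤}

Merge at B1: IN[B1] = OUT[B0] ⊔ OUT[B3] = {a: ⊤, b: ⊤, c: ⊤, d: ⊤, e: ⊤, f: ⊤}
Applying B1's transfer function to that IN value gives OUT[B1] (row B1 above).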